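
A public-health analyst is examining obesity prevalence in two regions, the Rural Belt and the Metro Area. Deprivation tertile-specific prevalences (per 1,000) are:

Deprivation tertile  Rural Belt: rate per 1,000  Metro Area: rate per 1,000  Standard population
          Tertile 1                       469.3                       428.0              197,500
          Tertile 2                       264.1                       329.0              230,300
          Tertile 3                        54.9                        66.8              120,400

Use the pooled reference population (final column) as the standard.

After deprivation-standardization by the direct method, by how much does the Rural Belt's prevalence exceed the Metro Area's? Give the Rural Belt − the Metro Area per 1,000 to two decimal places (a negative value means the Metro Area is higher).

Standard total = 548,200; weights = 0.3603, 0.4201, 0.2196.
The Rural Belt: 0.3603×469.3 + 0.4201×264.1 + 0.2196×54.9 = 292.0812 per 1,000.
The Metro Area: 0.3603×428.0 + 0.4201×329.0 + 0.2196×66.8 = 307.0803 per 1,000.
Difference = 292.0812 − 307.0803 = -14.9991.

-15.00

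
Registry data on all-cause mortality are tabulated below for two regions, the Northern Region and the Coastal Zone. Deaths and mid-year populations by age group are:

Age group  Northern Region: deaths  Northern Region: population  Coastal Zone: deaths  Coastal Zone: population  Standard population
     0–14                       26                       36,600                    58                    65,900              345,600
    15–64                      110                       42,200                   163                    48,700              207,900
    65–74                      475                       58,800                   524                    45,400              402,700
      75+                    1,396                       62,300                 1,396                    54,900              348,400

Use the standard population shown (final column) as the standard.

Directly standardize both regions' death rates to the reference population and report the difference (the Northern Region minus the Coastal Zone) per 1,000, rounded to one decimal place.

-2.0

Age-specific rates per 1,000 for the Northern Region: 0.710, 2.607, 8.078, 22.408.
For the Coastal Zone: 0.880, 3.347, 11.542, 25.428.
Standard total = 1,304,600; weights = 0.2649, 0.1594, 0.3087, 0.2671.
The Northern Region: 0.2649×0.710 + 0.1594×2.607 + 0.3087×8.078 + 0.2671×22.408 = 9.0812 per 1,000.
The Coastal Zone: 0.2649×0.880 + 0.1594×3.347 + 0.3087×11.542 + 0.2671×25.428 = 11.1199 per 1,000.
Difference = 9.0812 − 11.1199 = -2.0387.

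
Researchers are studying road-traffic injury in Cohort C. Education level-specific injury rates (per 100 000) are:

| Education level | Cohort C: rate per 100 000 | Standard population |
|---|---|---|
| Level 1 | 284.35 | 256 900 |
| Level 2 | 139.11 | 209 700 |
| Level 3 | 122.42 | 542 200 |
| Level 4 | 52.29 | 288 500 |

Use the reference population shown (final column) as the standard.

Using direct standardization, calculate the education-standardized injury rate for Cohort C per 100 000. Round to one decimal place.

Standard total = 1 297 300; weights = 0.1980, 0.1616, 0.4179, 0.2224.
Standardized rate: 0.1980×284.35 + 0.1616×139.11 + 0.4179×122.42 + 0.2224×52.29 = 141.5884 per 100 000.

141.6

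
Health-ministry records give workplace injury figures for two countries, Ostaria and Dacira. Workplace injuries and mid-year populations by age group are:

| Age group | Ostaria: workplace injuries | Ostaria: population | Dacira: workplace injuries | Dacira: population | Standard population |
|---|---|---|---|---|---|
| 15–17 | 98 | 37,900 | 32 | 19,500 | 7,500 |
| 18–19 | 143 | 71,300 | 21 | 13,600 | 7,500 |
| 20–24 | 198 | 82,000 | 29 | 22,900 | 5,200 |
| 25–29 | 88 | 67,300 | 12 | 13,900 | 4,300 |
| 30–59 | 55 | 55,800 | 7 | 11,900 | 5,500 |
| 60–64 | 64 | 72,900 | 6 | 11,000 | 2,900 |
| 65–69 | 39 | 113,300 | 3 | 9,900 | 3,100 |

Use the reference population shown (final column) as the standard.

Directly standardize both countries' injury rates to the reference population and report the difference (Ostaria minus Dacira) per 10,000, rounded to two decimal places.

6.03

Age-specific rates per 10,000 for Ostaria: 25.86, 20.06, 24.15, 13.08, 9.86, 8.78, 3.44.
For Dacira: 16.41, 15.44, 12.66, 8.63, 5.88, 5.45, 3.03.
Standard total = 36,000; weights = 0.2083, 0.2083, 0.1444, 0.1194, 0.1528, 0.0806, 0.0861.
Ostaria: 0.2083×25.86 + 0.2083×20.06 + 0.1444×24.15 + 0.1194×13.08 + 0.1528×9.86 + 0.0806×8.78 + 0.0861×3.44 = 17.1245 per 10,000.
Dacira: 0.2083×16.41 + 0.2083×15.44 + 0.1444×12.66 + 0.1194×8.63 + 0.1528×5.88 + 0.0806×5.45 + 0.0861×3.03 = 11.0951 per 10,000.
Difference = 17.1245 − 11.0951 = 6.0293.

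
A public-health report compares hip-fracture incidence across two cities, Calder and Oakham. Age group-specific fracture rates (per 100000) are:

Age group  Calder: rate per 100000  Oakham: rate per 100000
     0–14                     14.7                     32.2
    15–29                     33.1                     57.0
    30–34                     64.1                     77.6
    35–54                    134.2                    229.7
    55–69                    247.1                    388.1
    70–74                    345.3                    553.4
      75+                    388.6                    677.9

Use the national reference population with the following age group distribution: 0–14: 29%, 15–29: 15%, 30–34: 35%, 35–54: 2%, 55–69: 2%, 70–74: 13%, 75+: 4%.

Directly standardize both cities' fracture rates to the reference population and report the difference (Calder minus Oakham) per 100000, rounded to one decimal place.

-56.7

Standard weights: 0.29, 0.15, 0.35, 0.02, 0.02, 0.13, 0.04.
Calder: 0.2900×14.7 + 0.1500×33.1 + 0.3500×64.1 + 0.0200×134.2 + 0.0200×247.1 + 0.1300×345.3 + 0.0400×388.6 = 99.7220 per 100000.
Oakham: 0.2900×32.2 + 0.1500×57.0 + 0.3500×77.6 + 0.0200×229.7 + 0.0200×388.1 + 0.1300×553.4 + 0.0400×677.9 = 156.4620 per 100000.
Difference = 99.7220 − 156.4620 = -56.7400.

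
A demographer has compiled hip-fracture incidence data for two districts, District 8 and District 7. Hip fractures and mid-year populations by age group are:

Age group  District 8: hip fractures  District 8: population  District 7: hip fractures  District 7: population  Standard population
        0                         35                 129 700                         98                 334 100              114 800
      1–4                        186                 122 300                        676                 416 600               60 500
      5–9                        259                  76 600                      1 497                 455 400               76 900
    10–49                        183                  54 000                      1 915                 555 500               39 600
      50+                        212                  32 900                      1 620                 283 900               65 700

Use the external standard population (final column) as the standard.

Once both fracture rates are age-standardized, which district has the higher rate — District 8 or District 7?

Age-specific rates per 100 000 for District 8: 26.99, 152.09, 338.12, 338.89, 644.38.
For District 7: 29.33, 162.27, 328.72, 344.73, 570.62.
Standard total = 357 500; weights = 0.3211, 0.1692, 0.2151, 0.1108, 0.1838.
District 8: 0.3211×26.99 + 0.1692×152.09 + 0.2151×338.12 + 0.1108×338.89 + 0.1838×644.38 = 263.0939 per 100 000.
District 7: 0.3211×29.33 + 0.1692×162.27 + 0.2151×328.72 + 0.1108×344.73 + 0.1838×570.62 = 250.6423 per 100 000.
The crude rates (210.59 vs 283.84) would put District 7 higher, but that reflects its age composition; once standardized to a common age structure, District 8 has the higher underlying rate.

District 8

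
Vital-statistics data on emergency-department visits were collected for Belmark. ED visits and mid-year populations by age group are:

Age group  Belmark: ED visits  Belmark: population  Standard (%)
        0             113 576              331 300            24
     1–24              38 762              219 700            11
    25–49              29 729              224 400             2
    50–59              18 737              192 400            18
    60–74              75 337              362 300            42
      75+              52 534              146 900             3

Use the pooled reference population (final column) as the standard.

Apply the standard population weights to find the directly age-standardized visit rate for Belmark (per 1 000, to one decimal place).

219.9

Age-specific rates per 1 000 for Belmark: 342.819, 176.431, 132.482, 97.386, 207.941, 357.617.
Standard weights: 0.24, 0.11, 0.02, 0.18, 0.42, 0.03.
Standardized rate: 0.2400×342.819 + 0.1100×176.431 + 0.0200×132.482 + 0.1800×97.386 + 0.4200×207.941 + 0.0300×357.617 = 219.9268 per 1 000.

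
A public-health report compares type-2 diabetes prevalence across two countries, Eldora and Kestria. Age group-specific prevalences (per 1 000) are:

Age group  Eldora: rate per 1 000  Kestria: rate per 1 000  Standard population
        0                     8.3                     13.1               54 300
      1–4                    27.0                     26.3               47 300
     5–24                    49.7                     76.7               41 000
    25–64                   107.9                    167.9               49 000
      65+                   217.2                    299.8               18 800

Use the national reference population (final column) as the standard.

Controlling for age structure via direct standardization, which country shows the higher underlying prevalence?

Standard total = 210 400; weights = 0.2581, 0.2248, 0.1949, 0.2329, 0.0894.
Eldora: 0.2581×8.3 + 0.2248×27.0 + 0.1949×49.7 + 0.2329×107.9 + 0.0894×217.2 = 62.4332 per 1 000.
Kestria: 0.2581×13.1 + 0.2248×26.3 + 0.1949×76.7 + 0.2329×167.9 + 0.0894×299.8 = 90.1300 per 1 000.

Kestria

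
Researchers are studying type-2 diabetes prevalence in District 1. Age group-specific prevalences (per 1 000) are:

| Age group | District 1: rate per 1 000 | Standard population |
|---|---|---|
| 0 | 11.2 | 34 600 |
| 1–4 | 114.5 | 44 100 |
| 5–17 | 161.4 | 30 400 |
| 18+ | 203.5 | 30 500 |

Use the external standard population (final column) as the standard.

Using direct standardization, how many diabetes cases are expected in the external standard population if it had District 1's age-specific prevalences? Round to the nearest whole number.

Expected diabetes cases = Σ (standard pop × age-specific rate ÷ 1 000)
= 34 600×11.2/1 000 + 44 100×114.5/1 000 + 30 400×161.4/1 000 + 30 500×203.5/1 000
= 387.52 + 5049.45 + 4906.56 + 6206.75 = 16550.28.

16550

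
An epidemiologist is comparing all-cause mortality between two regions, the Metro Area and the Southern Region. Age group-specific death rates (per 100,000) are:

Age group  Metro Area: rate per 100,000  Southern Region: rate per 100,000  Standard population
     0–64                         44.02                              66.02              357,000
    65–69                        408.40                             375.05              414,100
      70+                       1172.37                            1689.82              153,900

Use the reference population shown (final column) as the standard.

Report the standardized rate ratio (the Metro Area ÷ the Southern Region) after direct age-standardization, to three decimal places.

0.832

Standard total = 925,000; weights = 0.3859, 0.4477, 0.1664.
The Metro Area: 0.3859×44.02 + 0.4477×408.40 + 0.1664×1172.37 = 394.8771 per 100,000.
The Southern Region: 0.3859×66.02 + 0.4477×375.05 + 0.1664×1689.82 = 474.5304 per 100,000.
Ratio = 394.8771 ÷ 474.5304 = 0.83214.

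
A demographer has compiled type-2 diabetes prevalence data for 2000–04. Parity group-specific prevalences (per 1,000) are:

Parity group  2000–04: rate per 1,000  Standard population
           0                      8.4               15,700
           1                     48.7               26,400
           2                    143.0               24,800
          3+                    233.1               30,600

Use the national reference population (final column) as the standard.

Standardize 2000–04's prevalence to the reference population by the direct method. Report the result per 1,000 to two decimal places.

Standard total = 97,500; weights = 0.1610, 0.2708, 0.2544, 0.3138.
Standardized rate: 0.1610×8.4 + 0.2708×48.7 + 0.2544×143.0 + 0.3138×233.1 = 124.0699 per 1,000.

124.07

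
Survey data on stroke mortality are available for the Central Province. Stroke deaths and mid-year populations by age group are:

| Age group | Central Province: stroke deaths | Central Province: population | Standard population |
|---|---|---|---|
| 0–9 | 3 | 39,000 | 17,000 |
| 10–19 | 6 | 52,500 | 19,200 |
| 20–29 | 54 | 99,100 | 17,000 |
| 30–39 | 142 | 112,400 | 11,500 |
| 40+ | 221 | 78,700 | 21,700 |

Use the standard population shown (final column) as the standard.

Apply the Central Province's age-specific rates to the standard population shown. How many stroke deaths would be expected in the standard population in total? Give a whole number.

88

Age-specific rates per 100,000 for the Central Province: 7.69, 11.43, 54.49, 126.33, 280.81.
Expected stroke deaths = Σ (standard pop × age-specific rate ÷ 100,000)
= 17,000×7.69/100,000 + 19,200×11.43/100,000 + 17,000×54.49/100,000 + 11,500×126.33/100,000 + 21,700×280.81/100,000
= 1.31 + 2.19 + 9.26 + 14.53 + 60.94 = 88.23.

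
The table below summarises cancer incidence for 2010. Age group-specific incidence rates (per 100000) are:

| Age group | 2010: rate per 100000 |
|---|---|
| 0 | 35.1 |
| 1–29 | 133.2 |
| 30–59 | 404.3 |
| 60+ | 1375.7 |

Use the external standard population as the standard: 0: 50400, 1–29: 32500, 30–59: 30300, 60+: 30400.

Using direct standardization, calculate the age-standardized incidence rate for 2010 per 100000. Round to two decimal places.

Standard total = 143600; weights = 0.3510, 0.2263, 0.2110, 0.2117.
Standardized rate: 0.3510×35.1 + 0.2263×133.2 + 0.2110×404.3 + 0.2117×1375.7 = 419.0084 per 100000.

419.01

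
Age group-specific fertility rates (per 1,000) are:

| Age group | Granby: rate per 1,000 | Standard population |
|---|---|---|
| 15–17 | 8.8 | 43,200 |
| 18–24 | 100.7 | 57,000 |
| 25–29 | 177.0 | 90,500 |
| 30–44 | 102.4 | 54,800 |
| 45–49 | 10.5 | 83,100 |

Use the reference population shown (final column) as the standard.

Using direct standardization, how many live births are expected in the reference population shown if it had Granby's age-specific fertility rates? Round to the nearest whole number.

Expected live births = Σ (standard pop × age-specific rate ÷ 1,000)
= 43,200×8.8/1,000 + 57,000×100.7/1,000 + 90,500×177.0/1,000 + 54,800×102.4/1,000 + 83,100×10.5/1,000
= 380.16 + 5739.90 + 16018.50 + 5611.52 + 872.55 = 28622.63.

28623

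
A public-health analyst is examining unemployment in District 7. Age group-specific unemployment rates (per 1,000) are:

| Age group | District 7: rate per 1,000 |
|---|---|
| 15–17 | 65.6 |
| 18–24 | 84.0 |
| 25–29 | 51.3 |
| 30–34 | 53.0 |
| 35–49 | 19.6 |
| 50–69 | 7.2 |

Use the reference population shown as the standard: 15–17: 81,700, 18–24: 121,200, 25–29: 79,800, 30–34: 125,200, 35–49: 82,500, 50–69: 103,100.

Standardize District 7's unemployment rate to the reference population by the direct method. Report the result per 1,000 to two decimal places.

Standard total = 593,500; weights = 0.1377, 0.2042, 0.1345, 0.2110, 0.1390, 0.1737.
Standardized rate: 0.1377×65.6 + 0.2042×84.0 + 0.1345×51.3 + 0.2110×53.0 + 0.1390×19.6 + 0.1737×7.2 = 48.2375 per 1,000.

48.24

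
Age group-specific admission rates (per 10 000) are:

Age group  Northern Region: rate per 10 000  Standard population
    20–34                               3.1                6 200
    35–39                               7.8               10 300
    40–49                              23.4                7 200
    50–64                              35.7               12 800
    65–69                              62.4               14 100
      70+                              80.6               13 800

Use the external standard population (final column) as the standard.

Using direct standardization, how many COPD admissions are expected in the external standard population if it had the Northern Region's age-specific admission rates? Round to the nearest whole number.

Expected COPD admissions = Σ (standard pop × age-specific rate ÷ 10 000)
= 6 200×3.1/10 000 + 10 300×7.8/10 000 + 7 200×23.4/10 000 + 12 800×35.7/10 000 + 14 100×62.4/10 000 + 13 800×80.6/10 000
= 1.92 + 8.03 + 16.85 + 45.70 + 87.98 + 111.23 = 271.71.

272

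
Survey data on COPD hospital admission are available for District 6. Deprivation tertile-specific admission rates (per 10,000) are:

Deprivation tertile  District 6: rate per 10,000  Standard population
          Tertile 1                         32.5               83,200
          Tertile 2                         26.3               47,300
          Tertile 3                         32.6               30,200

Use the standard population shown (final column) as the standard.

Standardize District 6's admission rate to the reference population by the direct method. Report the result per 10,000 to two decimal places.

Standard total = 160,700; weights = 0.5177, 0.2943, 0.1879.
Standardized rate: 0.5177×32.5 + 0.2943×26.3 + 0.1879×32.6 = 30.6939 per 10,000.

30.69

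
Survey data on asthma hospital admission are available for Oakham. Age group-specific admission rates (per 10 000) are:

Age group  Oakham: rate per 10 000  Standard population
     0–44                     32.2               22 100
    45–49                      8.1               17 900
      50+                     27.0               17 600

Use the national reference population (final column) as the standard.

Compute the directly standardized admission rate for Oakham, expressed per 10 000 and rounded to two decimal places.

23.12

Standard total = 57 600; weights = 0.3837, 0.3108, 0.3056.
Standardized rate: 0.3837×32.2 + 0.3108×8.1 + 0.3056×27.0 = 23.1217 per 10 000.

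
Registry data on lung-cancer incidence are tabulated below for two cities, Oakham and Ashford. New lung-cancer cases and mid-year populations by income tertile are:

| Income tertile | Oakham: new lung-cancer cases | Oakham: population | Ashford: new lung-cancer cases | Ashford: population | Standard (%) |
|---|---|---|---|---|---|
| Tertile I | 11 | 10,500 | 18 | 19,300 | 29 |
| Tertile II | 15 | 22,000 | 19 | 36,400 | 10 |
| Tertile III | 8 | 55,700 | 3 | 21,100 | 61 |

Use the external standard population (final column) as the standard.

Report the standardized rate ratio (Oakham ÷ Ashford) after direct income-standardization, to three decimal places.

1.123

Income-specific rates per 100,000 for Oakham: 104.76, 68.18, 14.36.
For Ashford: 93.26, 52.20, 14.22.
Standard weights: 0.29, 0.10, 0.61.
Oakham: 0.2900×104.76 + 0.1000×68.18 + 0.6100×14.36 = 45.9604 per 100,000.
Ashford: 0.2900×93.26 + 0.1000×52.20 + 0.6100×14.22 = 40.9394 per 100,000.
Ratio = 45.9604 ÷ 40.9394 = 1.12264.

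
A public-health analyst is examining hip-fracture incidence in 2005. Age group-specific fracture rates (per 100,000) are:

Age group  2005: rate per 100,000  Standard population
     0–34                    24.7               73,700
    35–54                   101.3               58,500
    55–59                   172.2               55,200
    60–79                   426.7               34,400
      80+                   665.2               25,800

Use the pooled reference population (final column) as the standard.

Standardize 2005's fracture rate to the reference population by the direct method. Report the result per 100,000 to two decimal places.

198.27

Standard total = 247,600; weights = 0.2977, 0.2363, 0.2229, 0.1389, 0.1042.
Standardized rate: 0.2977×24.7 + 0.2363×101.3 + 0.2229×172.2 + 0.1389×426.7 + 0.1042×665.2 = 198.2735 per 100,000.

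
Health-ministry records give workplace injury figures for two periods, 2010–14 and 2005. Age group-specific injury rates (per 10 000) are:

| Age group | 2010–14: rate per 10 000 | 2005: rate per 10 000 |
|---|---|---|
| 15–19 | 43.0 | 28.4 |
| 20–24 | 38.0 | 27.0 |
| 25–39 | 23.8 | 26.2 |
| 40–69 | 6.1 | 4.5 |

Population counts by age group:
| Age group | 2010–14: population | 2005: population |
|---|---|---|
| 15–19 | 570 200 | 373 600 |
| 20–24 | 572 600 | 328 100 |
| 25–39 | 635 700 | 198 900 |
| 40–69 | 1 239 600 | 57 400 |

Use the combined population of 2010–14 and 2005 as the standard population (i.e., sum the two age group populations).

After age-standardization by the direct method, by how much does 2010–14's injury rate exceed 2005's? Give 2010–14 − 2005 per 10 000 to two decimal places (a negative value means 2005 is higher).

5.98

Combined standard total = 3 976 100; weights = 0.2374, 0.2265, 0.2099, 0.3262.
2010–14: 0.2374×43.0 + 0.2265×38.0 + 0.2099×23.8 + 0.3262×6.1 = 25.8005 per 10 000.
2005: 0.2374×28.4 + 0.2265×27.0 + 0.2099×26.2 + 0.3262×4.5 = 19.8249 per 10 000.
Difference = 25.8005 − 19.8249 = 5.9755.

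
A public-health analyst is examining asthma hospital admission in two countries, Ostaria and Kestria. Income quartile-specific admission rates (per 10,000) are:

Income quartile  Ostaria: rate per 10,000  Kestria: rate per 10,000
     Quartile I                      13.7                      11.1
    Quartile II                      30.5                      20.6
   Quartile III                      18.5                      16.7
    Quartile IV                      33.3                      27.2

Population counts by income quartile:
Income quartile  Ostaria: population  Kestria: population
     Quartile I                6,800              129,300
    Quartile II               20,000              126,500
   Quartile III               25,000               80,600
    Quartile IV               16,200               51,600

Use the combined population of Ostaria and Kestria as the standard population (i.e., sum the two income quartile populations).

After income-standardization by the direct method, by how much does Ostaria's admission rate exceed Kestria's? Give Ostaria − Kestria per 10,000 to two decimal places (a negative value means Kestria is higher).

5.28

Combined standard total = 456,000; weights = 0.2985, 0.3213, 0.2316, 0.1487.
Ostaria: 0.2985×13.7 + 0.3213×30.5 + 0.2316×18.5 + 0.1487×33.3 = 23.1232 per 10,000.
Kestria: 0.2985×11.1 + 0.3213×20.6 + 0.2316×16.7 + 0.1487×27.2 = 17.8427 per 10,000.
Difference = 23.1232 − 17.8427 = 5.2804.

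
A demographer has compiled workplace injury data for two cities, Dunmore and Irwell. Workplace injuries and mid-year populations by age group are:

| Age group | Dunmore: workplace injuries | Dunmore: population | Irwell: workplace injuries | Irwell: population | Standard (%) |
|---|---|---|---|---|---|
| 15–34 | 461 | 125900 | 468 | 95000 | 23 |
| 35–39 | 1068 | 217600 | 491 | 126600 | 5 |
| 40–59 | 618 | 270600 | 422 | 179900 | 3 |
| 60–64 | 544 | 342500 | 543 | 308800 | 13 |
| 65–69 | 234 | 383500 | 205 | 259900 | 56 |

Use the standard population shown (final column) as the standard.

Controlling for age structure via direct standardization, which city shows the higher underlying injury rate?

Irwell

Age-specific rates per 10000 for Dunmore: 36.62, 49.08, 22.84, 15.88, 6.10.
For Irwell: 49.26, 38.78, 23.46, 17.58, 7.89.
Standard weights: 0.23, 0.05, 0.03, 0.13, 0.56.
Dunmore: 0.2300×36.62 + 0.0500×49.08 + 0.0300×22.84 + 0.1300×15.88 + 0.5600×6.10 = 17.0427 per 10000.
Irwell: 0.2300×49.26 + 0.0500×38.78 + 0.0300×23.46 + 0.1300×17.58 + 0.5600×7.89 = 20.6765 per 10000.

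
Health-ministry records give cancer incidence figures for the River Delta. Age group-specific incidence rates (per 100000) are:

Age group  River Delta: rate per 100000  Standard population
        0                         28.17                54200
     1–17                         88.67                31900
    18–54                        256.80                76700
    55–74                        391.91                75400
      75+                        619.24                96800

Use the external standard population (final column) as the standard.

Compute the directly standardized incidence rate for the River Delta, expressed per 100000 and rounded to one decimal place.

Standard total = 335000; weights = 0.1618, 0.0952, 0.2290, 0.2251, 0.2890.
Standardized rate: 0.1618×28.17 + 0.0952×88.67 + 0.2290×256.80 + 0.2251×391.91 + 0.2890×619.24 = 338.9385 per 100000.

338.9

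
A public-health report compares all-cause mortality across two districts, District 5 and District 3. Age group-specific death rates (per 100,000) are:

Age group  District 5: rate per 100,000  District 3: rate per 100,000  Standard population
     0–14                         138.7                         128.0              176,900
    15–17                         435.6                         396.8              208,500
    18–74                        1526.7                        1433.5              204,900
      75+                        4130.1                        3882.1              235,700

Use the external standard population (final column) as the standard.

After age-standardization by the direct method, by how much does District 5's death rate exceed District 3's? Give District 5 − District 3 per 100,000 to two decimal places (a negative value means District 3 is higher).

Standard total = 826,000; weights = 0.2142, 0.2524, 0.2481, 0.2854.
District 5: 0.2142×138.7 + 0.2524×435.6 + 0.2481×1526.7 + 0.2854×4130.1 = 1696.9056 per 100,000.
District 3: 0.2142×128.0 + 0.2524×396.8 + 0.2481×1433.5 + 0.2854×3882.1 = 1590.9336 per 100,000.
Difference = 1696.9056 − 1590.9336 = 105.9720.

105.97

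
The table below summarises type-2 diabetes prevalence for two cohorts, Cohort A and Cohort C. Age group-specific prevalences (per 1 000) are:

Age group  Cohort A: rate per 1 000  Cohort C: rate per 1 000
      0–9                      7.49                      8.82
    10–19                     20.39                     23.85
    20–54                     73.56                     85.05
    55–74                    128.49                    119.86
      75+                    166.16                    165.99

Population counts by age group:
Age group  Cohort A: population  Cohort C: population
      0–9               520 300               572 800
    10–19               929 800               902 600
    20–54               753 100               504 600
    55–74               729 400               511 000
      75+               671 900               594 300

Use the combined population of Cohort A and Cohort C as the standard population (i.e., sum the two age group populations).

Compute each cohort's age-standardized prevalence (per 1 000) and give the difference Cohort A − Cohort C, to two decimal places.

-1.69

Combined standard total = 6 689 800; weights = 0.1634, 0.2739, 0.1880, 0.1854, 0.1893.
Cohort A: 0.1634×7.49 + 0.2739×20.39 + 0.1880×73.56 + 0.1854×128.49 + 0.1893×166.16 = 75.9122 per 1 000.
Cohort C: 0.1634×8.82 + 0.2739×23.85 + 0.1880×85.05 + 0.1854×119.86 + 0.1893×165.99 = 77.6050 per 1 000.
Difference = 75.9122 − 77.6050 = -1.6929.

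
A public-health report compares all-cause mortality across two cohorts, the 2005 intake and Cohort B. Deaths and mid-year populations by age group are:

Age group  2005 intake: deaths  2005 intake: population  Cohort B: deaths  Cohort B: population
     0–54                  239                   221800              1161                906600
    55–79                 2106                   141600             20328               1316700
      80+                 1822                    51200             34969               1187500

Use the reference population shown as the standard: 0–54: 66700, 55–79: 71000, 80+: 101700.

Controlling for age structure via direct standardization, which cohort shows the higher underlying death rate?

Age-specific rates per 1000 for the 2005 intake: 1.078, 14.873, 35.586.
For Cohort B: 1.281, 15.439, 29.448.
Standard total = 239400; weights = 0.2786, 0.2966, 0.4248.
The 2005 intake: 0.2786×1.078 + 0.2966×14.873 + 0.4248×35.586 = 19.8285 per 1000.
Cohort B: 0.2786×1.281 + 0.2966×15.439 + 0.4248×29.448 = 17.4452 per 1000.
The crude rates (10.05 vs 16.55) would put Cohort B higher, but that reflects its age composition; once standardized to a common age structure, the 2005 intake has the higher underlying rate.

2005 intake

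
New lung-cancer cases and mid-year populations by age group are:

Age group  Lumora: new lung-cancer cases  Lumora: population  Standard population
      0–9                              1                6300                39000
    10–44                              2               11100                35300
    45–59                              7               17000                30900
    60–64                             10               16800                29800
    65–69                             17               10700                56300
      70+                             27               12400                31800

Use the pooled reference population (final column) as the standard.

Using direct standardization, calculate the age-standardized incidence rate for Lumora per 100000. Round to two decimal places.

Age-specific rates per 100000 for Lumora: 15.87, 18.02, 41.18, 59.52, 158.88, 217.74.
Standard total = 223100; weights = 0.1748, 0.1582, 0.1385, 0.1336, 0.2524, 0.1425.
Standardized rate: 0.1748×15.87 + 0.1582×18.02 + 0.1385×41.18 + 0.1336×59.52 + 0.2524×158.88 + 0.1425×217.74 = 90.4092 per 100000.

90.41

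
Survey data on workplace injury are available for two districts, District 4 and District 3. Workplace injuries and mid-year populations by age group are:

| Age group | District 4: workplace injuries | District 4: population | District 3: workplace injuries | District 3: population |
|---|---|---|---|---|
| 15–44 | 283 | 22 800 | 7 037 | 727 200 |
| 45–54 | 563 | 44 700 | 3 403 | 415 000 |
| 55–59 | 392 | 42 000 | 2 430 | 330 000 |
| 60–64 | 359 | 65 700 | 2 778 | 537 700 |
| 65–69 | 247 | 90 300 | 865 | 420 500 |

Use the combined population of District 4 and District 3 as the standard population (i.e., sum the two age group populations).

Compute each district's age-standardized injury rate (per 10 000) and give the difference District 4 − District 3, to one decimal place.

Age-specific rates per 10 000 for District 4: 124.12, 125.95, 93.33, 54.64, 27.35.
For District 3: 96.77, 82.00, 73.64, 51.66, 20.57.
Combined standard total = 2 695 900; weights = 0.2782, 0.1705, 0.1380, 0.2238, 0.1895.
District 4: 0.2782×124.12 + 0.1705×125.95 + 0.1380×93.33 + 0.2238×54.64 + 0.1895×27.35 = 86.2995 per 10 000.
District 3: 0.2782×96.77 + 0.1705×82.00 + 0.1380×73.64 + 0.2238×51.66 + 0.1895×20.57 = 66.5256 per 10 000.
Difference = 86.2995 − 66.5256 = 19.7739.

19.8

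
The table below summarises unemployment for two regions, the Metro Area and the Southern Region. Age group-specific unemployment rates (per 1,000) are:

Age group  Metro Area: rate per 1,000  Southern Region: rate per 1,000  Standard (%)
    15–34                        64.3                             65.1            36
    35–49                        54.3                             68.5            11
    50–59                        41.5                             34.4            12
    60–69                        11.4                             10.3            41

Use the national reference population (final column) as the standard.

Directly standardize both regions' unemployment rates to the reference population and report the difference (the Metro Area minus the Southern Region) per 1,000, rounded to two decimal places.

-0.55

Standard weights: 0.36, 0.11, 0.12, 0.41.
The Metro Area: 0.3600×64.3 + 0.1100×54.3 + 0.1200×41.5 + 0.4100×11.4 = 38.7750 per 1,000.
The Southern Region: 0.3600×65.1 + 0.1100×68.5 + 0.1200×34.4 + 0.4100×10.3 = 39.3220 per 1,000.
Difference = 38.7750 − 39.3220 = -0.5470.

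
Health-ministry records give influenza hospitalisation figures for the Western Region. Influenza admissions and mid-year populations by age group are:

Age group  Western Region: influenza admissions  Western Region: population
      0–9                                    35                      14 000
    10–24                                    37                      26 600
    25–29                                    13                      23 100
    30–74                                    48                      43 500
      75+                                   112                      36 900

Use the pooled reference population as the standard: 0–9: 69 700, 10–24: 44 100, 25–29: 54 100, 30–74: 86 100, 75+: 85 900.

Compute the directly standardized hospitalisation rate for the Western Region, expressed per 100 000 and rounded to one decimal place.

Age-specific rates per 100 000 for the Western Region: 250.00, 139.10, 56.28, 110.34, 303.52.
Standard total = 339 900; weights = 0.2051, 0.1297, 0.1592, 0.2533, 0.2527.
Standardized rate: 0.2051×250.00 + 0.1297×139.10 + 0.1592×56.28 + 0.2533×110.34 + 0.2527×303.52 = 182.9277 per 100 000.

182.9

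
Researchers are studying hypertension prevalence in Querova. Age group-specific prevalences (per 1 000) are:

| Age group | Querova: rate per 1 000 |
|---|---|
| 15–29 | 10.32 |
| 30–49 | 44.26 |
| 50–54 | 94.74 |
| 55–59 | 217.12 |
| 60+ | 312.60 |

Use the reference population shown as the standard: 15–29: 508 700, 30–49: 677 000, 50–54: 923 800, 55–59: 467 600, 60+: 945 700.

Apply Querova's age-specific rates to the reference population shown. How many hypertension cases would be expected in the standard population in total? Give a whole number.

519886

Expected hypertension cases = Σ (standard pop × age-specific rate ÷ 1 000)
= 508 700×10.32/1 000 + 677 000×44.26/1 000 + 923 800×94.74/1 000 + 467 600×217.12/1 000 + 945 700×312.60/1 000
= 5249.78 + 29964.02 + 87520.81 + 101525.31 + 295625.82 = 519885.75.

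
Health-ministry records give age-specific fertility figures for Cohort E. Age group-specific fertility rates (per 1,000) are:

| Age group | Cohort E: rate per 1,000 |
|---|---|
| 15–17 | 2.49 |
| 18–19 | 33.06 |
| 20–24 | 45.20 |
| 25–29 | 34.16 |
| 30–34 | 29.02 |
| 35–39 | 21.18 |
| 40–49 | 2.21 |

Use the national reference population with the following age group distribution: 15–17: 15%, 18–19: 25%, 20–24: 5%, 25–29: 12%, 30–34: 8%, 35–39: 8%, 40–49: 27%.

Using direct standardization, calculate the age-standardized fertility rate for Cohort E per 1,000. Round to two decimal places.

Standard weights: 0.15, 0.25, 0.05, 0.12, 0.08, 0.08, 0.27.
Standardized rate: 0.1500×2.49 + 0.2500×33.06 + 0.0500×45.20 + 0.1200×34.16 + 0.0800×29.02 + 0.0800×21.18 + 0.2700×2.21 = 19.6104 per 1,000.

19.61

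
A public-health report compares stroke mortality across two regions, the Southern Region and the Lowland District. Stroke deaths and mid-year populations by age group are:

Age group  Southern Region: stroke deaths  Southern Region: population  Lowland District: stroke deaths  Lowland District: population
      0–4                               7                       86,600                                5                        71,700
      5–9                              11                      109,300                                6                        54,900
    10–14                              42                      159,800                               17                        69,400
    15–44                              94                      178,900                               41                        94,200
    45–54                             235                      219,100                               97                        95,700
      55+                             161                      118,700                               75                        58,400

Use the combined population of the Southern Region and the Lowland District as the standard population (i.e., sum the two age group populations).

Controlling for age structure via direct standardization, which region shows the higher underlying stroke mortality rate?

Southern Region

Age-specific rates per 100,000 for the Southern Region: 8.08, 10.06, 26.28, 52.54, 107.26, 135.64.
For the Lowland District: 6.97, 10.93, 24.50, 43.52, 101.36, 128.42.
Combined standard total = 1,316,700; weights = 0.1202, 0.1247, 0.1741, 0.2074, 0.2391, 0.1345.
The Southern Region: 0.1202×8.08 + 0.1247×10.06 + 0.1741×26.28 + 0.2074×52.54 + 0.2391×107.26 + 0.1345×135.64 = 61.5868 per 100,000.
The Lowland District: 0.1202×6.97 + 0.1247×10.93 + 0.1741×24.50 + 0.2074×43.52 + 0.2391×101.36 + 0.1345×128.42 = 56.9993 per 100,000.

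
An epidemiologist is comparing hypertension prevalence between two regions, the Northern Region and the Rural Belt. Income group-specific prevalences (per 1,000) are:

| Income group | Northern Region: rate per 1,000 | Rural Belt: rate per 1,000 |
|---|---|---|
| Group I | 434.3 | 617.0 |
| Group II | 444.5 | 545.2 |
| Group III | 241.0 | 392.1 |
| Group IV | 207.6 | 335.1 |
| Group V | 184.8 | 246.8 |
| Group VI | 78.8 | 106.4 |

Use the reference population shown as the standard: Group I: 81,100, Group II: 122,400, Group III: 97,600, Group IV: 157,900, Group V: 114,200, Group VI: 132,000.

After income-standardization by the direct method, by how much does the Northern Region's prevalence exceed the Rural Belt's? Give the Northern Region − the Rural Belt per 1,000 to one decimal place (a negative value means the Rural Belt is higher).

-103.2

Standard total = 705,200; weights = 0.1150, 0.1736, 0.1384, 0.2239, 0.1619, 0.1872.
The Northern Region: 0.1150×434.3 + 0.1736×444.5 + 0.1384×241.0 + 0.2239×207.6 + 0.1619×184.8 + 0.1872×78.8 = 251.6108 per 1,000.
The Rural Belt: 0.1150×617.0 + 0.1736×545.2 + 0.1384×392.1 + 0.2239×335.1 + 0.1619×246.8 + 0.1872×106.4 = 354.7671 per 1,000.
Difference = 251.6108 − 354.7671 = -103.1564.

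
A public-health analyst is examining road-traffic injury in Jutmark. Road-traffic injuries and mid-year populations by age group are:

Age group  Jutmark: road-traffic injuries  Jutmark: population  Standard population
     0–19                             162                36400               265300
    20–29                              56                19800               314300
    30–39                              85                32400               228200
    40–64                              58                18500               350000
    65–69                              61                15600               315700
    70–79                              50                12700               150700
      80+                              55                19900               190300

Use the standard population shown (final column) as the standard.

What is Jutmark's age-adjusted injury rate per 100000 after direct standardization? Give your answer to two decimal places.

Age-specific rates per 100000 for Jutmark: 445.05, 282.83, 262.35, 313.51, 391.03, 393.70, 276.38.
Standard total = 1814500; weights = 0.1462, 0.1732, 0.1258, 0.1929, 0.1740, 0.0831, 0.1049.
Standardized rate: 0.1462×445.05 + 0.1732×282.83 + 0.1258×262.35 + 0.1929×313.51 + 0.1740×391.03 + 0.0831×393.70 + 0.1049×276.38 = 337.2477 per 100000.

337.25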